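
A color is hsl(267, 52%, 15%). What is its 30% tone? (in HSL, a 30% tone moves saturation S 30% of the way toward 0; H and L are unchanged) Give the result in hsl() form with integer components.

S moves 30% from 52 toward 0: 52 − 15.6 = 36.4 → 36.
H and L are unchanged.

hsl(267, 36%, 15%)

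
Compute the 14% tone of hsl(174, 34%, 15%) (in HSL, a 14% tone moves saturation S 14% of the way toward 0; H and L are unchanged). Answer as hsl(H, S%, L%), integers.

hsl(174, 29%, 15%)

S moves 14% from 34 toward 0: 34 − 4.76 = 29.24 → 29.
H and L are unchanged.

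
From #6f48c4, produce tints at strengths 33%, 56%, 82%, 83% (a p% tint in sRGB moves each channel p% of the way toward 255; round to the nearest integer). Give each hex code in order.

#9f84d7, #c0aee5, #e5def4, #e7e0f5

#6f48c4 is rgb(111, 72, 196).
33%: (111 + 47.52 = 158.52→159, 72 + 60.39 = 132.39→132, 196 + 19.47 = 215.47→215) → #9f84d7
56%: (111 + 80.64 = 191.64→192, 72 + 102.48 = 174.48→174, 196 + 33.04 = 229.04→229) → #c0aee5
82%: (111 + 118.08 = 229.08→229, 72 + 150.06 = 222.06→222, 196 + 48.38 = 244.38→244) → #e5def4
83%: (111 + 119.52 = 230.52→231, 72 + 151.89 = 223.89→224, 196 + 48.97 = 244.97→245) → #e7e0f5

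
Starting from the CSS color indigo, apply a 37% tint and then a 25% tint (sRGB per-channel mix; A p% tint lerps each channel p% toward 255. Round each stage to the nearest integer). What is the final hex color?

CSS indigo is rgb(75, 0, 130).
Per channel, c → c + 0.37(255 − c):
  R: 75 + 66.6 = 141.6 → 142
  G: 0 + 94.35 = 94.35 → 94
  B: 130 + 0.37×(255−130) = 130 + 46.25 = 176.25 → 176
After the tint: rgb(142, 94, 176) = #8E5EB0.
Per channel, c → c + 0.25(255 − c):
  R: 142 + 0.25×(255−142) = 142 + 28.25 = 170.25 → 170
  G: 94 + 0.25×(255−94) = 94 + 40.25 = 134.25 → 134
  B: 176 + 0.25×(255−176) = 176 + 19.75 = 195.75 → 196
rgb(170, 134, 196) = #AA86C4.

#AA86C4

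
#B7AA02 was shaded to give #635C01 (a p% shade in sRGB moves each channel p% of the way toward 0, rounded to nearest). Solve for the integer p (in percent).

46%

#B7AA02 is rgb(183, 170, 2); #635C01 is rgb(99, 92, 1).
On the R channel (widest range): 99 ≈ 183 + (p/100)(0 − 183), so p ≈ 100×(99 − 183)/(0 − 183) = -8400/-183 = 45.90.
p = 46 reproduces all three channels after rounding.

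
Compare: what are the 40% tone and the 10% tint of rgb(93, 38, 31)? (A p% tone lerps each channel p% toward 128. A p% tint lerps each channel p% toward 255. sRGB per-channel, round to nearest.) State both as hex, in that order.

40% tone:
  R: 93 + 0.4×(128−93) = 93 + 14 = 107 → 107
  G: 38 + 36 = 74 → 74
  B: 31 + 38.8 = 69.8 → 70
  → #6B4A46
10% tint:
  R: 93 + 16.2 = 109.2 → 109
  G: 38 + 21.7 = 59.7 → 60
  B: 31 + 22.4 = 53.4 → 53
  → #6D3C35

#6B4A46, #6D3C35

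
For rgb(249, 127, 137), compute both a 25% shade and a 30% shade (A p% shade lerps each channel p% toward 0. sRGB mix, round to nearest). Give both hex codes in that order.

#BB5F67, #AE5960

25% shade:
  R: 249 − 62.25 = 186.75 → 187
  G: 127 + 0.25×(0−127) = 127 − 31.75 = 95.25 → 95
  B: 137 − 34.25 = 102.75 → 103
  → #BB5F67
30% shade:
  R: 249 + 0.3×(0−249) = 249 − 74.7 = 174.3 → 174
  G: 127 − 38.1 = 88.9 → 89
  B: 137 − 41.1 = 95.9 → 96
  → #AE5960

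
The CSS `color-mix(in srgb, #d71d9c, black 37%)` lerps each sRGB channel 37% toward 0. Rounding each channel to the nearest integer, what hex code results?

#871262

#d71d9c is rgb(215, 29, 156).
Lerp each channel 37% toward 0:
  R: 215 − 79.55 = 135.45 → 135
  G: 29 + 0.37×(0−29) = 29 − 10.73 = 18.27 → 18
  B: 156 + 0.37×(0−156) = 156 − 57.72 = 98.28 → 98
rgb(135, 18, 98) = #871262.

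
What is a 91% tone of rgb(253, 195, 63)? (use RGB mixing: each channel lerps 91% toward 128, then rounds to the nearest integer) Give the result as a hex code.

#8B867A

Per channel, c → c + 0.91(128 − c):
  R: 253 − 113.75 = 139.25 → 139
  G: 195 + 0.91×(128−195) = 195 − 60.97 = 134.03 → 134
  B: 63 + 0.91×(128−63) = 63 + 59.15 = 122.15 → 122
rgb(139, 134, 122) = #8B867A.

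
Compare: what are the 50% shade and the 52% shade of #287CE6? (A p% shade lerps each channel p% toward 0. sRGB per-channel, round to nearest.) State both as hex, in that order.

#143E73, #133C6E

#287CE6 is rgb(40, 124, 230).
50% shade:
  R: 40 + 0.5×(0−40) = 40 − 20 = 20 → 20
  G: 124 − 62 = 62 → 62
  B: 230 − 115 = 115 → 115
  → #143E73
52% shade:
  R: 40 + 0.52×(0−40) = 40 − 20.8 = 19.2 → 19
  G: 124 + 0.52×(0−124) = 124 − 64.48 = 59.52 → 60
  B: 230 + 0.52×(0−230) = 230 − 119.6 = 110.4 → 110
  → #133C6E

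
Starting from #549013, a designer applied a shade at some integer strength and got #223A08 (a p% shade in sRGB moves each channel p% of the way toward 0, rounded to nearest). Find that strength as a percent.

60%

#549013 is rgb(84, 144, 19); #223A08 is rgb(34, 58, 8).
On the G channel (widest range): 58 ≈ 144 + (p/100)(0 − 144), so p ≈ 100×(58 − 144)/(0 − 144) = -8600/-144 = 59.72.
p = 60 reproduces all three channels after rounding.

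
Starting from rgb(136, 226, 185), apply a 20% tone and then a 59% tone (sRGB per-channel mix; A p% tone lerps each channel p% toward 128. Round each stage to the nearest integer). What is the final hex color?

A 20% tone moves each channel 20% toward 128:
  R: 136 + 0.2×(128−136) = 136 − 1.6 = 134.4 → 134
  G: 226 + 0.2×(128−226) = 226 − 19.6 = 206.4 → 206
  B: 185 − 11.4 = 173.6 → 174
After the tone: rgb(134, 206, 174) = #86ceae.
Per channel, c → c + 0.59(128 − c):
  R: 134 + 0.59×(128−134) = 134 − 3.54 = 130.46 → 130
  G: 206 + 0.59×(128−206) = 206 − 46.02 = 159.98 → 160
  B: 174 + 0.59×(128−174) = 174 − 27.14 = 146.86 → 147
rgb(130, 160, 147) = #82a093.

#82a093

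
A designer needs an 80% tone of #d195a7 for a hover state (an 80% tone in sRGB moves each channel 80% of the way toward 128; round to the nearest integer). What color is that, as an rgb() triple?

#d195a7 is rgb(209, 149, 167).
Lerp each channel 80% toward 128:
  R: 209 − 64.8 = 144.2 → 144
  G: 149 + 0.8×(128−149) = 149 − 16.8 = 132.2 → 132
  B: 167 − 31.2 = 135.8 → 136

rgb(144, 132, 136)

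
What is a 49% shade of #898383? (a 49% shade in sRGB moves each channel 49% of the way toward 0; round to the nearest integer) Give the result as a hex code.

#464343

#898383 is rgb(137, 131, 131).
A 49% shade moves each channel 49% toward 0:
  R: 137 + 0.49×(0−137) = 137 − 67.13 = 69.87 → 70
  G: 131 + 0.49×(0−131) = 131 − 64.19 = 66.81 → 67
  B: 131 + 0.49×(0−131) = 131 − 64.19 = 66.81 → 67
rgb(70, 67, 67) = #464343.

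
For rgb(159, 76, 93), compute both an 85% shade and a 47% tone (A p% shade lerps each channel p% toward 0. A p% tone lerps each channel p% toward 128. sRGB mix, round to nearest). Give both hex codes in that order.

85% shade:
  R: 159 − 135.15 = 23.85 → 24
  G: 76 − 64.6 = 11.4 → 11
  B: 93 − 79.05 = 13.95 → 14
  → #180b0e
47% tone:
  R: 159 + 0.47×(128−159) = 159 − 14.57 = 144.43 → 144
  G: 76 + 24.44 = 100.44 → 100
  B: 93 + 0.47×(128−93) = 93 + 16.45 = 109.45 → 109
  → #90646d

#180b0e, #90646d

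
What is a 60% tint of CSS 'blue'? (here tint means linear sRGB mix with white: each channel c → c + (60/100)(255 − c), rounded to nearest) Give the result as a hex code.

CSS blue is rgb(0, 0, 255).
Per channel, c → c + 0.6(255 − c):
  R: 0 + 0.6×(255−0) = 0 + 153 = 153 → 153
  G: 0 + 0.6×(255−0) = 0 + 153 = 153 → 153
  B: 255 + 0 = 255 → 255
rgb(153, 153, 255) = #9999ff.

#9999ff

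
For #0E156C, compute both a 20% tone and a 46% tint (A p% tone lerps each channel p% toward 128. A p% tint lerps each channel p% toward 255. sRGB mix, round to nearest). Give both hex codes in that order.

#0E156C is rgb(14, 21, 108).
20% tone:
  R: 14 + 22.8 = 36.8 → 37
  G: 21 + 21.4 = 42.4 → 42
  B: 108 + 4 = 112 → 112
  → #252A70
46% tint:
  R: 14 + 0.46×(255−14) = 14 + 110.86 = 124.86 → 125
  G: 21 + 0.46×(255−21) = 21 + 107.64 = 128.64 → 129
  B: 108 + 0.46×(255−108) = 108 + 67.62 = 175.62 → 176
  → #7D81B0

#252A70, #7D81B0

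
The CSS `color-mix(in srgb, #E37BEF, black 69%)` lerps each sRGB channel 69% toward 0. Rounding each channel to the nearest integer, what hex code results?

#46264A

#E37BEF is rgb(227, 123, 239).
Per channel, c → c + 0.69(0 − c):
  R: 227 + 0.69×(0−227) = 227 − 156.63 = 70.37 → 70
  G: 123 + 0.69×(0−123) = 123 − 84.87 = 38.13 → 38
  B: 239 + 0.69×(0−239) = 239 − 164.91 = 74.09 → 74
rgb(70, 38, 74) = #46264A.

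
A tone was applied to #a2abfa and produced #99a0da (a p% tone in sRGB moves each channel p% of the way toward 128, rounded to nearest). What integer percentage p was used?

#a2abfa is rgb(162, 171, 250); #99a0da is rgb(153, 160, 218).
On the B channel (widest range): 218 ≈ 250 + (p/100)(128 − 250), so p ≈ 100×(218 − 250)/(128 − 250) = -3200/-122 = 26.23.
p = 26 reproduces all three channels after rounding.

26%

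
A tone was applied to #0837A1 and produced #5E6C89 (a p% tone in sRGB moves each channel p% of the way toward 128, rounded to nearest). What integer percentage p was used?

#0837A1 is rgb(8, 55, 161); #5E6C89 is rgb(94, 108, 137).
On the R channel (widest range): 94 ≈ 8 + (p/100)(128 − 8), so p ≈ 100×(94 − 8)/(128 − 8) = 8600/120 = 71.67.
p = 72 reproduces all three channels after rounding.

72%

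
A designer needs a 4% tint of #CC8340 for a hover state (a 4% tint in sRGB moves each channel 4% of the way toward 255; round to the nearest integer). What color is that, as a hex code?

#CE8848

#CC8340 is rgb(204, 131, 64).
A 4% tint moves each channel 4% toward 255:
  R: 204 + 2.04 = 206.04 → 206
  G: 131 + 0.04×(255−131) = 131 + 4.96 = 135.96 → 136
  B: 64 + 0.04×(255−64) = 64 + 7.64 = 71.64 → 72
rgb(206, 136, 72) = #CE8848.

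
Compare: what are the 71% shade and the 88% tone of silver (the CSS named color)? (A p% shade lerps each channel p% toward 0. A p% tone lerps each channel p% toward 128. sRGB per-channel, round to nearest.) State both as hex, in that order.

CSS silver is rgb(192, 192, 192).
71% shade:
  R: 192 + 0.71×(0−192) = 192 − 136.32 = 55.68 → 56
  G: 192 − 136.32 = 55.68 → 56
  B: 192 + 0.71×(0−192) = 192 − 136.32 = 55.68 → 56
  → #383838
88% tone:
  R: 192 − 56.32 = 135.68 → 136
  G: 192 − 56.32 = 135.68 → 136
  B: 192 + 0.88×(128−192) = 192 − 56.32 = 135.68 → 136
  → #888888

#383838, #888888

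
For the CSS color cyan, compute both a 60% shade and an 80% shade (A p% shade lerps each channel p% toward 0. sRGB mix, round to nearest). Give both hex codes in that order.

CSS cyan is rgb(0, 255, 255).
60% shade:
  R: 0 + 0.6×(0−0) = 0 + 0 = 0 → 0
  G: 255 + 0.6×(0−255) = 255 − 153 = 102 → 102
  B: 255 + 0.6×(0−255) = 255 − 153 = 102 → 102
  → #006666
80% shade:
  R: 0 + 0.8×(0−0) = 0 + 0 = 0 → 0
  G: 255 + 0.8×(0−255) = 255 − 204 = 51 → 51
  B: 255 − 204 = 51 → 51
  → #003333

#006666, #003333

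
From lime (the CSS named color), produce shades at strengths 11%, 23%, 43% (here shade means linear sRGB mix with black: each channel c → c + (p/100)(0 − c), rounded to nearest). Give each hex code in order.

CSS lime is rgb(0, 255, 0).
11%: (0→0, 255 − 28.05 = 226.95→227, 0→0) → #00E300
23%: (0→0, 255 − 58.65 = 196.35→196, 0→0) → #00C400
43%: (0→0, 255 − 109.65 = 145.35→145, 0→0) → #009100

#00E300, #00C400, #009100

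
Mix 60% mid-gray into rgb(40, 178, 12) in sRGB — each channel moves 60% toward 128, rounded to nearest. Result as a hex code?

#5D9452

A 60% tone moves each channel 60% toward 128:
  R: 40 + 0.6×(128−40) = 40 + 52.8 = 92.8 → 93
  G: 178 − 30 = 148 → 148
  B: 12 + 0.6×(128−12) = 12 + 69.6 = 81.6 → 82
rgb(93, 148, 82) = #5D9452.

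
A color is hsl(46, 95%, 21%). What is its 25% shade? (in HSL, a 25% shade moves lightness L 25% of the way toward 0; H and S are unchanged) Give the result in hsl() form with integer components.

L moves 25% from 21 toward 0: 21 − 5.25 = 15.75 → 16.
H and S are unchanged.

hsl(46, 95%, 16%)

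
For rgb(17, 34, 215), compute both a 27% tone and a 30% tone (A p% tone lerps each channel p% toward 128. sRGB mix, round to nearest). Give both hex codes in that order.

27% tone:
  R: 17 + 29.97 = 46.97 → 47
  G: 34 + 0.27×(128−34) = 34 + 25.38 = 59.38 → 59
  B: 215 + 0.27×(128−215) = 215 − 23.49 = 191.51 → 192
  → #2F3BC0
30% tone:
  R: 17 + 0.3×(128−17) = 17 + 33.3 = 50.3 → 50
  G: 34 + 28.2 = 62.2 → 62
  B: 215 − 26.1 = 188.9 → 189
  → #323EBD

#2F3BC0, #323EBD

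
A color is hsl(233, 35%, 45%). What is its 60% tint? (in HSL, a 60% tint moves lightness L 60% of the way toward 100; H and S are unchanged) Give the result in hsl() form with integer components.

L moves 60% from 45 toward 100: 45 + 33 = 78 → 78.
H and S are unchanged.

hsl(233, 35%, 78%)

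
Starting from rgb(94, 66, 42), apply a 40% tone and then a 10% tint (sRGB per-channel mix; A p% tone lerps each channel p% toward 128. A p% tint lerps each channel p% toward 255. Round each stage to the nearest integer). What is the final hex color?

#7b6b5e

A 40% tone moves each channel 40% toward 128:
  R: 94 + 13.6 = 107.6 → 108
  G: 66 + 24.8 = 90.8 → 91
  B: 42 + 0.4×(128−42) = 42 + 34.4 = 76.4 → 76
After the tone: rgb(108, 91, 76) = #6c5b4c.
A 10% tint moves each channel 10% toward 255:
  R: 108 + 14.7 = 122.7 → 123
  G: 91 + 0.1×(255−91) = 91 + 16.4 = 107.4 → 107
  B: 76 + 0.1×(255−76) = 76 + 17.9 = 93.9 → 94
rgb(123, 107, 94) = #7b6b5e.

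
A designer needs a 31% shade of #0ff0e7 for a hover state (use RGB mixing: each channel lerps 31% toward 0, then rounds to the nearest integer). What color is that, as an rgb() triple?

#0ff0e7 is rgb(15, 240, 231).
Per channel, c → c + 0.31(0 − c):
  R: 15 − 4.65 = 10.35 → 10
  G: 240 + 0.31×(0−240) = 240 − 74.4 = 165.6 → 166
  B: 231 − 71.61 = 159.39 → 159

rgb(10, 166, 159)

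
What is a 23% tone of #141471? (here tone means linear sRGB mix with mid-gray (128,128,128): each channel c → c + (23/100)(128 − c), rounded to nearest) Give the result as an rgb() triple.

rgb(45, 45, 116)

#141471 is rgb(20, 20, 113).
A 23% tone moves each channel 23% toward 128:
  R: 20 + 24.84 = 44.84 → 45
  G: 20 + 0.23×(128−20) = 20 + 24.84 = 44.84 → 45
  B: 113 + 3.45 = 116.45 → 116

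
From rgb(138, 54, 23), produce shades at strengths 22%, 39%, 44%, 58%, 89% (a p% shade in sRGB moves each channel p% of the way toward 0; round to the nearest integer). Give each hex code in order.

#6c2a12, #54210e, #4d1e0d, #3a170a, #0f0603

22%: (138 − 30.36 = 107.64→108, 54 − 11.88 = 42.12→42, 23 − 5.06 = 17.94→18) → #6c2a12
39%: (138 − 53.82 = 84.18→84, 54 − 21.06 = 32.94→33, 23 − 8.97 = 14.03→14) → #54210e
44%: (138 − 60.72 = 77.28→77, 54 − 23.76 = 30.24→30, 23 − 10.12 = 12.88→13) → #4d1e0d
58%: (138 − 80.04 = 57.96→58, 54 − 31.32 = 22.68→23, 23 − 13.34 = 9.66→10) → #3a170a
89%: (138 − 122.82 = 15.18→15, 54 − 48.06 = 5.94→6, 23 − 20.47 = 2.53→3) → #0f0603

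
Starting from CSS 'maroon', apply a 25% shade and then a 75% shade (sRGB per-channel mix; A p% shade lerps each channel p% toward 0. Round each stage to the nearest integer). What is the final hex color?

CSS maroon is rgb(128, 0, 0).
Lerp each channel 25% toward 0:
  R: 128 − 32 = 96 → 96
  G: 0 + 0.25×(0−0) = 0 + 0 = 0 → 0
  B: 0 + 0.25×(0−0) = 0 + 0 = 0 → 0
After the shade: rgb(96, 0, 0) = #600000.
Per channel, c → c + 0.75(0 − c):
  R: 96 + 0.75×(0−96) = 96 − 72 = 24 → 24
  G: 0 + 0.75×(0−0) = 0 + 0 = 0 → 0
  B: 0 + 0 = 0 → 0
rgb(24, 0, 0) = #180000.

#180000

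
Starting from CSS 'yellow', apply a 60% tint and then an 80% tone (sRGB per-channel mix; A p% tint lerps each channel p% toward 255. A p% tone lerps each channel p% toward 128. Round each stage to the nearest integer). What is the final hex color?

CSS yellow is rgb(255, 255, 0).
A 60% tint moves each channel 60% toward 255:
  R: 255 + 0.6×(255−255) = 255 + 0 = 255 → 255
  G: 255 + 0.6×(255−255) = 255 + 0 = 255 → 255
  B: 0 + 0.6×(255−0) = 0 + 153 = 153 → 153
After the tint: rgb(255, 255, 153) = #FFFF99.
An 80% tone moves each channel 80% toward 128:
  R: 255 − 101.6 = 153.4 → 153
  G: 255 − 101.6 = 153.4 → 153
  B: 153 − 20 = 133 → 133
rgb(153, 153, 133) = #999985.

#999985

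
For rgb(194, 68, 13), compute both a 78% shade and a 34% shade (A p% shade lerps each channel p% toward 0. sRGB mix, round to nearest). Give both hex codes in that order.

#2b0f03, #802d09

78% shade:
  R: 194 − 151.32 = 42.68 → 43
  G: 68 − 53.04 = 14.96 → 15
  B: 13 + 0.78×(0−13) = 13 − 10.14 = 2.86 → 3
  → #2b0f03
34% shade:
  R: 194 + 0.34×(0−194) = 194 − 65.96 = 128.04 → 128
  G: 68 − 23.12 = 44.88 → 45
  B: 13 + 0.34×(0−13) = 13 − 4.42 = 8.58 → 9
  → #802d09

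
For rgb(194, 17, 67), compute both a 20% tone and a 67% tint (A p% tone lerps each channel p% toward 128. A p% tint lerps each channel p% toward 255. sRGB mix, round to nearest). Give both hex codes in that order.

20% tone:
  R: 194 − 13.2 = 180.8 → 181
  G: 17 + 22.2 = 39.2 → 39
  B: 67 + 12.2 = 79.2 → 79
  → #b5274f
67% tint:
  R: 194 + 40.87 = 234.87 → 235
  G: 17 + 0.67×(255−17) = 17 + 159.46 = 176.46 → 176
  B: 67 + 0.67×(255−67) = 67 + 125.96 = 192.96 → 193
  → #ebb0c1

#b5274f, #ebb0c1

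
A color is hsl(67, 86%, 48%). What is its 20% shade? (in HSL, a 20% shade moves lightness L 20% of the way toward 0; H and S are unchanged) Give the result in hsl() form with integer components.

L moves 20% from 48 toward 0: 48 − 9.6 = 38.4 → 38.
H and S are unchanged.

hsl(67, 86%, 38%)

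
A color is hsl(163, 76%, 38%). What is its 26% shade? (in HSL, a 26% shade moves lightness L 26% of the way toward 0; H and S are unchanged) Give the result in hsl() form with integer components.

hsl(163, 76%, 28%)

L moves 26% from 38 toward 0: 38 − 9.88 = 28.12 → 28.
H and S are unchanged.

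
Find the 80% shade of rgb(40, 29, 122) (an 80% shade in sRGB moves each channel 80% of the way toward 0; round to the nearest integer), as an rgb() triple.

Lerp each channel 80% toward 0:
  R: 40 + 0.8×(0−40) = 40 − 32 = 8 → 8
  G: 29 + 0.8×(0−29) = 29 − 23.2 = 5.8 → 6
  B: 122 − 97.6 = 24.4 → 24

rgb(8, 6, 24)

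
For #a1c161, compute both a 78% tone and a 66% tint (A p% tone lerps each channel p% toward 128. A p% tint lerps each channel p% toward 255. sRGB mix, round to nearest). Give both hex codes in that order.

#a1c161 is rgb(161, 193, 97).
78% tone:
  R: 161 + 0.78×(128−161) = 161 − 25.74 = 135.26 → 135
  G: 193 + 0.78×(128−193) = 193 − 50.7 = 142.3 → 142
  B: 97 + 0.78×(128−97) = 97 + 24.18 = 121.18 → 121
  → #878e79
66% tint:
  R: 161 + 62.04 = 223.04 → 223
  G: 193 + 0.66×(255−193) = 193 + 40.92 = 233.92 → 234
  B: 97 + 0.66×(255−97) = 97 + 104.28 = 201.28 → 201
  → #dfeac9

#878e79, #dfeac9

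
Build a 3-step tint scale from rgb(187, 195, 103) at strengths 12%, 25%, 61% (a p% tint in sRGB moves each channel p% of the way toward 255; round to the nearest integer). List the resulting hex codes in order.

12%: (187 + 8.16 = 195.16→195, 195 + 7.2 = 202.2→202, 103 + 18.24 = 121.24→121) → #C3CA79
25%: (187 + 17 = 204→204, 195 + 15 = 210→210, 103 + 38 = 141→141) → #CCD28D
61%: (187 + 41.48 = 228.48→228, 195 + 36.6 = 231.6→232, 103 + 92.72 = 195.72→196) → #E4E8C4

#C3CA79, #CCD28D, #E4E8C4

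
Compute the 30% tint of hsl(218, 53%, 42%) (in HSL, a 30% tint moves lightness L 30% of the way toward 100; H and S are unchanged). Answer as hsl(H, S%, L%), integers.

hsl(218, 53%, 59%)

L moves 30% from 42 toward 100: 42 + 17.4 = 59.4 → 59.
H and S are unchanged.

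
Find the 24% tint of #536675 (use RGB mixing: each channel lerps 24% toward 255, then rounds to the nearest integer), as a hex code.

#7C8B96

#536675 is rgb(83, 102, 117).
Per channel, c → c + 0.24(255 − c):
  R: 83 + 0.24×(255−83) = 83 + 41.28 = 124.28 → 124
  G: 102 + 36.72 = 138.72 → 139
  B: 117 + 0.24×(255−117) = 117 + 33.12 = 150.12 → 150
rgb(124, 139, 150) = #7C8B96.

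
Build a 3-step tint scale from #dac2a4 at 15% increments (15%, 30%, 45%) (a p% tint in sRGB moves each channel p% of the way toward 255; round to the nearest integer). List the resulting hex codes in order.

#dac2a4 is rgb(218, 194, 164).
15%: (218 + 5.55 = 223.55→224, 194 + 9.15 = 203.15→203, 164 + 13.65 = 177.65→178) → #e0cbb2
30%: (218 + 11.1 = 229.1→229, 194 + 18.3 = 212.3→212, 164 + 27.3 = 191.3→191) → #e5d4bf
45%: (218 + 16.65 = 234.65→235, 194 + 27.45 = 221.45→221, 164 + 40.95 = 204.95→205) → #ebddcd

#e0cbb2, #e5d4bf, #ebddcd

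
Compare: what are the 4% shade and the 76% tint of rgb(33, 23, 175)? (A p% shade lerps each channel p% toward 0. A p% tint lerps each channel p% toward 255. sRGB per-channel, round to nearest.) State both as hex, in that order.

4% shade:
  R: 33 − 1.32 = 31.68 → 32
  G: 23 + 0.04×(0−23) = 23 − 0.92 = 22.08 → 22
  B: 175 + 0.04×(0−175) = 175 − 7 = 168 → 168
  → #2016a8
76% tint:
  R: 33 + 168.72 = 201.72 → 202
  G: 23 + 0.76×(255−23) = 23 + 176.32 = 199.32 → 199
  B: 175 + 0.76×(255−175) = 175 + 60.8 = 235.8 → 236
  → #cac7ec

#2016a8, #cac7ec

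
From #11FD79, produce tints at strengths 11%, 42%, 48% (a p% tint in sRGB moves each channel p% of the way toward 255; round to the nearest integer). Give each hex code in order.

#11FD79 is rgb(17, 253, 121).
11%: (17 + 26.18 = 43.18→43, 253→253, 121 + 14.74 = 135.74→136) → #2BFD88
42%: (17 + 99.96 = 116.96→117, 253 + 0.84 = 253.84→254, 121 + 56.28 = 177.28→177) → #75FEB1
48%: (17 + 114.24 = 131.24→131, 253 + 0.96 = 253.96→254, 121 + 64.32 = 185.32→185) → #83FEB9

#2BFD88, #75FEB1, #83FEB9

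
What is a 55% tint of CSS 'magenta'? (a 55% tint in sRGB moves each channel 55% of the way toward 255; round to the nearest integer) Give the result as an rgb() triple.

rgb(255, 140, 255)

CSS magenta is rgb(255, 0, 255).
Per channel, c → c + 0.55(255 − c):
  R: 255 + 0.55×(255−255) = 255 + 0 = 255 → 255
  G: 0 + 0.55×(255−0) = 0 + 140.25 = 140.25 → 140
  B: 255 + 0.55×(255−255) = 255 + 0 = 255 → 255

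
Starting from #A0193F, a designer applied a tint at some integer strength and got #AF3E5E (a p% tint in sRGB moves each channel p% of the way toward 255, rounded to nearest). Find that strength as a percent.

16%

#A0193F is rgb(160, 25, 63); #AF3E5E is rgb(175, 62, 94).
On the G channel (widest range): 62 ≈ 25 + (p/100)(255 − 25), so p ≈ 100×(62 − 25)/(255 − 25) = 3700/230 = 16.09.
p = 16 reproduces all three channels after rounding.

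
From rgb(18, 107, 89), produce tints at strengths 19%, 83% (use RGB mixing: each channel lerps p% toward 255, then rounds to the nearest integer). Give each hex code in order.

#3F8779, #D7E6E3

19%: (18 + 45.03 = 63.03→63, 107 + 28.12 = 135.12→135, 89 + 31.54 = 120.54→121) → #3F8779
83%: (18 + 196.71 = 214.71→215, 107 + 122.84 = 229.84→230, 89 + 137.78 = 226.78→227) → #D7E6E3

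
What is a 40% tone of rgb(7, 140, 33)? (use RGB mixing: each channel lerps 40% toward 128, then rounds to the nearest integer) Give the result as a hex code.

Lerp each channel 40% toward 128:
  R: 7 + 48.4 = 55.4 → 55
  G: 140 − 4.8 = 135.2 → 135
  B: 33 + 38 = 71 → 71
rgb(55, 135, 71) = #378747.

#378747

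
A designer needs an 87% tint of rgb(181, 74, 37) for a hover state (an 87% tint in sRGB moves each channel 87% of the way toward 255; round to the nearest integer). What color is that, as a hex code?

Per channel, c → c + 0.87(255 − c):
  R: 181 + 0.87×(255−181) = 181 + 64.38 = 245.38 → 245
  G: 74 + 0.87×(255−74) = 74 + 157.47 = 231.47 → 231
  B: 37 + 189.66 = 226.66 → 227
rgb(245, 231, 227) = #f5e7e3.

#f5e7e3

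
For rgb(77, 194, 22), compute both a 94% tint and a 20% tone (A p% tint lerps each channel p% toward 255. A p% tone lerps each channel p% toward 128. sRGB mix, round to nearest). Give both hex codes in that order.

#F4FBF1, #57B52B

94% tint:
  R: 77 + 167.32 = 244.32 → 244
  G: 194 + 0.94×(255−194) = 194 + 57.34 = 251.34 → 251
  B: 22 + 0.94×(255−22) = 22 + 219.02 = 241.02 → 241
  → #F4FBF1
20% tone:
  R: 77 + 0.2×(128−77) = 77 + 10.2 = 87.2 → 87
  G: 194 + 0.2×(128−194) = 194 − 13.2 = 180.8 → 181
  B: 22 + 0.2×(128−22) = 22 + 21.2 = 43.2 → 43
  → #57B52B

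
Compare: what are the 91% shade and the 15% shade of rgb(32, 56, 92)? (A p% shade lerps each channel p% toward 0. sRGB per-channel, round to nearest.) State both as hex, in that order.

91% shade:
  R: 32 + 0.91×(0−32) = 32 − 29.12 = 2.88 → 3
  G: 56 − 50.96 = 5.04 → 5
  B: 92 − 83.72 = 8.28 → 8
  → #030508
15% shade:
  R: 32 + 0.15×(0−32) = 32 − 4.8 = 27.2 → 27
  G: 56 − 8.4 = 47.6 → 48
  B: 92 + 0.15×(0−92) = 92 − 13.8 = 78.2 → 78
  → #1b304e

#030508, #1b304e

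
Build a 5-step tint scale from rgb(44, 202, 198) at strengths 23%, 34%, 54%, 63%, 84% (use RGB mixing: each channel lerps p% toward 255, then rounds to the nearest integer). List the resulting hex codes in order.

23%: (44 + 48.53 = 92.53→93, 202 + 12.19 = 214.19→214, 198 + 13.11 = 211.11→211) → #5dd6d3
34%: (44 + 71.74 = 115.74→116, 202 + 18.02 = 220.02→220, 198 + 19.38 = 217.38→217) → #74dcd9
54%: (44 + 113.94 = 157.94→158, 202 + 28.62 = 230.62→231, 198 + 30.78 = 228.78→229) → #9ee7e5
63%: (44 + 132.93 = 176.93→177, 202 + 33.39 = 235.39→235, 198 + 35.91 = 233.91→234) → #b1ebea
84%: (44 + 177.24 = 221.24→221, 202 + 44.52 = 246.52→247, 198 + 47.88 = 245.88→246) → #ddf7f6

#5dd6d3, #74dcd9, #9ee7e5, #b1ebea, #ddf7f6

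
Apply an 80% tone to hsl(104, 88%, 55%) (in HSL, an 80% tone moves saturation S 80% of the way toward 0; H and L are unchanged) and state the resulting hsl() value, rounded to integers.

S moves 80% from 88 toward 0: 88 − 70.4 = 17.6 → 18.
H and L are unchanged.

hsl(104, 18%, 55%)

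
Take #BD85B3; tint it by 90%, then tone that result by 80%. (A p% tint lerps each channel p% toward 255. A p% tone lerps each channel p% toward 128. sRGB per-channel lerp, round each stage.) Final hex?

#989798

#BD85B3 is rgb(189, 133, 179).
Lerp each channel 90% toward 255:
  R: 189 + 59.4 = 248.4 → 248
  G: 133 + 109.8 = 242.8 → 243
  B: 179 + 68.4 = 247.4 → 247
After the tint: rgb(248, 243, 247) = #F8F3F7.
An 80% tone moves each channel 80% toward 128:
  R: 248 − 96 = 152 → 152
  G: 243 + 0.8×(128−243) = 243 − 92 = 151 → 151
  B: 247 + 0.8×(128−247) = 247 − 95.2 = 151.8 → 152
rgb(152, 151, 152) = #989798.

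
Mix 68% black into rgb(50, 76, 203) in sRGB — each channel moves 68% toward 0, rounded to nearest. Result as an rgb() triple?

A 68% shade moves each channel 68% toward 0:
  R: 50 − 34 = 16 → 16
  G: 76 − 51.68 = 24.32 → 24
  B: 203 + 0.68×(0−203) = 203 − 138.04 = 64.96 → 65

rgb(16, 24, 65)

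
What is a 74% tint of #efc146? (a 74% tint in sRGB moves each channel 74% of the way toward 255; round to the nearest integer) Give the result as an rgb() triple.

#efc146 is rgb(239, 193, 70).
Lerp each channel 74% toward 255:
  R: 239 + 11.84 = 250.84 → 251
  G: 193 + 0.74×(255−193) = 193 + 45.88 = 238.88 → 239
  B: 70 + 136.9 = 206.9 → 207

rgb(251, 239, 207)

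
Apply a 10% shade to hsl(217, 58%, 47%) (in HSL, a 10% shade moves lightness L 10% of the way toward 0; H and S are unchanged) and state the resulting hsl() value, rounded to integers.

hsl(217, 58%, 42%)

L moves 10% from 47 toward 0: 47 − 4.7 = 42.3 → 42.
H and S are unchanged.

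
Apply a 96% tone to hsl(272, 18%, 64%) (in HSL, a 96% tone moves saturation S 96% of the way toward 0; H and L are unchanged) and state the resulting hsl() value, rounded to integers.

hsl(272, 1%, 64%)

S moves 96% from 18 toward 0: 18 − 17.28 = 0.72 → 1.
H and L are unchanged.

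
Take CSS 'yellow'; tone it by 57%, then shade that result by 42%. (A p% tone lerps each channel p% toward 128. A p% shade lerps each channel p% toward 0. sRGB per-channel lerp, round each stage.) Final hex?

CSS yellow is rgb(255, 255, 0).
Lerp each channel 57% toward 128:
  R: 255 + 0.57×(128−255) = 255 − 72.39 = 182.61 → 183
  G: 255 + 0.57×(128−255) = 255 − 72.39 = 182.61 → 183
  B: 0 + 72.96 = 72.96 → 73
After the tone: rgb(183, 183, 73) = #b7b749.
A 42% shade moves each channel 42% toward 0:
  R: 183 − 76.86 = 106.14 → 106
  G: 183 + 0.42×(0−183) = 183 − 76.86 = 106.14 → 106
  B: 73 + 0.42×(0−73) = 73 − 30.66 = 42.34 → 42
rgb(106, 106, 42) = #6a6a2a.

#6a6a2a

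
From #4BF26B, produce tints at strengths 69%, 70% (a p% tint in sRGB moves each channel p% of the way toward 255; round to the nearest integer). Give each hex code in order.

#4BF26B is rgb(75, 242, 107).
69%: (75 + 124.2 = 199.2→199, 242 + 8.97 = 250.97→251, 107 + 102.12 = 209.12→209) → #C7FBD1
70%: (75 + 126 = 201→201, 242 + 9.1 = 251.1→251, 107 + 103.6 = 210.6→211) → #C9FBD3

#C7FBD1, #C9FBD3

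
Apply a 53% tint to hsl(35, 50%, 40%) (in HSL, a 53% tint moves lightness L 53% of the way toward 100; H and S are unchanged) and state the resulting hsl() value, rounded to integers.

L moves 53% from 40 toward 100: 40 + 31.8 = 71.8 → 72.
H and S are unchanged.

hsl(35, 50%, 72%)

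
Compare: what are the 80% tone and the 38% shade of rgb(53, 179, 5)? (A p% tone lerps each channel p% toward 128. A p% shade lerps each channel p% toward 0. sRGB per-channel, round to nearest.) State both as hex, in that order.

80% tone:
  R: 53 + 0.8×(128−53) = 53 + 60 = 113 → 113
  G: 179 − 40.8 = 138.2 → 138
  B: 5 + 98.4 = 103.4 → 103
  → #718A67
38% shade:
  R: 53 − 20.14 = 32.86 → 33
  G: 179 − 68.02 = 110.98 → 111
  B: 5 − 1.9 = 3.1 → 3
  → #216F03

#718A67, #216F03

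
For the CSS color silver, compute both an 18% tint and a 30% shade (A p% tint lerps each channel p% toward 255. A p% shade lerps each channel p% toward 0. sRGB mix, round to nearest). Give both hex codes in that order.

#cbcbcb, #868686

CSS silver is rgb(192, 192, 192).
18% tint:
  R: 192 + 11.34 = 203.34 → 203
  G: 192 + 0.18×(255−192) = 192 + 11.34 = 203.34 → 203
  B: 192 + 0.18×(255−192) = 192 + 11.34 = 203.34 → 203
  → #cbcbcb
30% shade:
  R: 192 − 57.6 = 134.4 → 134
  G: 192 − 57.6 = 134.4 → 134
  B: 192 + 0.3×(0−192) = 192 − 57.6 = 134.4 → 134
  → #868686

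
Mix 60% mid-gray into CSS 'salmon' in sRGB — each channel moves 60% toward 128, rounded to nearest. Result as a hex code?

#b1807a

CSS salmon is rgb(250, 128, 114).
Per channel, c → c + 0.6(128 − c):
  R: 250 + 0.6×(128−250) = 250 − 73.2 = 176.8 → 177
  G: 128 + 0 = 128 → 128
  B: 114 + 0.6×(128−114) = 114 + 8.4 = 122.4 → 122
rgb(177, 128, 122) = #b1807a.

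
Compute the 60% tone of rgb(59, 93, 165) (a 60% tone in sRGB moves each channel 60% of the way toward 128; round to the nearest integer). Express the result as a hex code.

Lerp each channel 60% toward 128:
  R: 59 + 0.6×(128−59) = 59 + 41.4 = 100.4 → 100
  G: 93 + 0.6×(128−93) = 93 + 21 = 114 → 114
  B: 165 − 22.2 = 142.8 → 143
rgb(100, 114, 143) = #64728f.

#64728f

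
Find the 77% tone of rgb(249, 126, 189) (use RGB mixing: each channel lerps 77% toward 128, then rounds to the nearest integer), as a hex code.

#9C808E

Per channel, c → c + 0.77(128 − c):
  R: 249 − 93.17 = 155.83 → 156
  G: 126 + 1.54 = 127.54 → 128
  B: 189 + 0.77×(128−189) = 189 − 46.97 = 142.03 → 142
rgb(156, 128, 142) = #9C808E.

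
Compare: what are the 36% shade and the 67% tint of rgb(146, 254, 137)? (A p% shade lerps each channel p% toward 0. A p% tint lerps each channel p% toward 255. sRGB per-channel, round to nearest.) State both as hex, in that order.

#5DA358, #DBFFD8

36% shade:
  R: 146 + 0.36×(0−146) = 146 − 52.56 = 93.44 → 93
  G: 254 + 0.36×(0−254) = 254 − 91.44 = 162.56 → 163
  B: 137 − 49.32 = 87.68 → 88
  → #5DA358
67% tint:
  R: 146 + 0.67×(255−146) = 146 + 73.03 = 219.03 → 219
  G: 254 + 0.67×(255−254) = 254 + 0.67 = 254.67 → 255
  B: 137 + 0.67×(255−137) = 137 + 79.06 = 216.06 → 216
  → #DBFFD8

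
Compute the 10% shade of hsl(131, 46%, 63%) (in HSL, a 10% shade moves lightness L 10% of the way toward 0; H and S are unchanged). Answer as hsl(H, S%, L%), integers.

L moves 10% from 63 toward 0: 63 − 6.3 = 56.7 → 57.
H and S are unchanged.

hsl(131, 46%, 57%)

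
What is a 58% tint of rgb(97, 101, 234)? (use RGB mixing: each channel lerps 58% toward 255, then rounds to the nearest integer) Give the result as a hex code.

Lerp each channel 58% toward 255:
  R: 97 + 91.64 = 188.64 → 189
  G: 101 + 89.32 = 190.32 → 190
  B: 234 + 0.58×(255−234) = 234 + 12.18 = 246.18 → 246
rgb(189, 190, 246) = #BDBEF6.

#BDBEF6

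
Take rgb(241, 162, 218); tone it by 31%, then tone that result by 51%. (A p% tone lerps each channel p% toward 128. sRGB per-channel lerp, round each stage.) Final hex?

#a68b9e

Lerp each channel 31% toward 128:
  R: 241 + 0.31×(128−241) = 241 − 35.03 = 205.97 → 206
  G: 162 − 10.54 = 151.46 → 151
  B: 218 + 0.31×(128−218) = 218 − 27.9 = 190.1 → 190
After the tone: rgb(206, 151, 190) = #ce97be.
Per channel, c → c + 0.51(128 − c):
  R: 206 + 0.51×(128−206) = 206 − 39.78 = 166.22 → 166
  G: 151 − 11.73 = 139.27 → 139
  B: 190 − 31.62 = 158.38 → 158
rgb(166, 139, 158) = #a68b9e.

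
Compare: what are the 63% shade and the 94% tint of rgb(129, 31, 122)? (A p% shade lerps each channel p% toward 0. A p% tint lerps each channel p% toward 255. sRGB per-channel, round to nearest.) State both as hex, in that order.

63% shade:
  R: 129 + 0.63×(0−129) = 129 − 81.27 = 47.73 → 48
  G: 31 − 19.53 = 11.47 → 11
  B: 122 − 76.86 = 45.14 → 45
  → #300B2D
94% tint:
  R: 129 + 0.94×(255−129) = 129 + 118.44 = 247.44 → 247
  G: 31 + 210.56 = 241.56 → 242
  B: 122 + 125.02 = 247.02 → 247
  → #F7F2F7

#300B2D, #F7F2F7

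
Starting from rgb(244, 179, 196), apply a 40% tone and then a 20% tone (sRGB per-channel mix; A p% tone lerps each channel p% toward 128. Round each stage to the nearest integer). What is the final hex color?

A 40% tone moves each channel 40% toward 128:
  R: 244 + 0.4×(128−244) = 244 − 46.4 = 197.6 → 198
  G: 179 − 20.4 = 158.6 → 159
  B: 196 + 0.4×(128−196) = 196 − 27.2 = 168.8 → 169
After the tone: rgb(198, 159, 169) = #C69FA9.
Lerp each channel 20% toward 128:
  R: 198 + 0.2×(128−198) = 198 − 14 = 184 → 184
  G: 159 − 6.2 = 152.8 → 153
  B: 169 − 8.2 = 160.8 → 161
rgb(184, 153, 161) = #B899A1.

#B899A1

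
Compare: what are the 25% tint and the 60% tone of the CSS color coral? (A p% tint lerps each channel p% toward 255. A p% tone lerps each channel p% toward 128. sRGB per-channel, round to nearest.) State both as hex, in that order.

#ff9f7c, #b3806d

CSS coral is rgb(255, 127, 80).
25% tint:
  R: 255 + 0 = 255 → 255
  G: 127 + 32 = 159 → 159
  B: 80 + 0.25×(255−80) = 80 + 43.75 = 123.75 → 124
  → #ff9f7c
60% tone:
  R: 255 + 0.6×(128−255) = 255 − 76.2 = 178.8 → 179
  G: 127 + 0.6×(128−127) = 127 + 0.6 = 127.6 → 128
  B: 80 + 0.6×(128−80) = 80 + 28.8 = 108.8 → 109
  → #b3806d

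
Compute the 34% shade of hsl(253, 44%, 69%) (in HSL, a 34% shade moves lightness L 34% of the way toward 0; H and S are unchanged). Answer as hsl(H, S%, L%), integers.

L moves 34% from 69 toward 0: 69 − 23.46 = 45.54 → 46.
H and S are unchanged.

hsl(253, 44%, 46%)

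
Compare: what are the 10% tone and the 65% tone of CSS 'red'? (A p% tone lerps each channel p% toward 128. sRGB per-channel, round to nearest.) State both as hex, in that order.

CSS red is rgb(255, 0, 0).
10% tone:
  R: 255 − 12.7 = 242.3 → 242
  G: 0 + 0.1×(128−0) = 0 + 12.8 = 12.8 → 13
  B: 0 + 0.1×(128−0) = 0 + 12.8 = 12.8 → 13
  → #f20d0d
65% tone:
  R: 255 + 0.65×(128−255) = 255 − 82.55 = 172.45 → 172
  G: 0 + 0.65×(128−0) = 0 + 83.2 = 83.2 → 83
  B: 0 + 0.65×(128−0) = 0 + 83.2 = 83.2 → 83
  → #ac5353

#f20d0d, #ac5353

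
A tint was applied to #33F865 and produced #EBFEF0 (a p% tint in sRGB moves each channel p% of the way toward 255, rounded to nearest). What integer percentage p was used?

#33F865 is rgb(51, 248, 101); #EBFEF0 is rgb(235, 254, 240).
On the R channel (widest range): 235 ≈ 51 + (p/100)(255 − 51), so p ≈ 100×(235 − 51)/(255 − 51) = 18400/204 = 90.20.
p = 90 reproduces all three channels after rounding.

90%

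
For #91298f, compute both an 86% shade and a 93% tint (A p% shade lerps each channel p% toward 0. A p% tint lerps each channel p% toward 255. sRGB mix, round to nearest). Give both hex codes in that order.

#91298f is rgb(145, 41, 143).
86% shade:
  R: 145 − 124.7 = 20.3 → 20
  G: 41 + 0.86×(0−41) = 41 − 35.26 = 5.74 → 6
  B: 143 − 122.98 = 20.02 → 20
  → #140614
93% tint:
  R: 145 + 0.93×(255−145) = 145 + 102.3 = 247.3 → 247
  G: 41 + 199.02 = 240.02 → 240
  B: 143 + 104.16 = 247.16 → 247
  → #f7f0f7

#140614, #f7f0f7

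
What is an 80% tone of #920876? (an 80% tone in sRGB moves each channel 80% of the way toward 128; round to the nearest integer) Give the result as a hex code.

#920876 is rgb(146, 8, 118).
Lerp each channel 80% toward 128:
  R: 146 + 0.8×(128−146) = 146 − 14.4 = 131.6 → 132
  G: 8 + 96 = 104 → 104
  B: 118 + 8 = 126 → 126
rgb(132, 104, 126) = #84687E.

#84687E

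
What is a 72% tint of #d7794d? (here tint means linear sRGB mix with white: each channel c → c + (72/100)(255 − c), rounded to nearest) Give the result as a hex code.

#f4d9cd

#d7794d is rgb(215, 121, 77).
A 72% tint moves each channel 72% toward 255:
  R: 215 + 28.8 = 243.8 → 244
  G: 121 + 0.72×(255−121) = 121 + 96.48 = 217.48 → 217
  B: 77 + 0.72×(255−77) = 77 + 128.16 = 205.16 → 205
rgb(244, 217, 205) = #f4d9cd.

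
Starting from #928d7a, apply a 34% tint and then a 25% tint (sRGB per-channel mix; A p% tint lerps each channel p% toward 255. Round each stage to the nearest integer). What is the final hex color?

#928d7a is rgb(146, 141, 122).
A 34% tint moves each channel 34% toward 255:
  R: 146 + 37.06 = 183.06 → 183
  G: 141 + 38.76 = 179.76 → 180
  B: 122 + 0.34×(255−122) = 122 + 45.22 = 167.22 → 167
After the tint: rgb(183, 180, 167) = #b7b4a7.
A 25% tint moves each channel 25% toward 255:
  R: 183 + 18 = 201 → 201
  G: 180 + 18.75 = 198.75 → 199
  B: 167 + 22 = 189 → 189
rgb(201, 199, 189) = #c9c7bd.

#c9c7bd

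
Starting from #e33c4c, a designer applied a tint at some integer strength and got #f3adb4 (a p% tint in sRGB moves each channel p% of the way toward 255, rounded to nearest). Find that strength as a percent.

#e33c4c is rgb(227, 60, 76); #f3adb4 is rgb(243, 173, 180).
On the G channel (widest range): 173 ≈ 60 + (p/100)(255 − 60), so p ≈ 100×(173 − 60)/(255 − 60) = 11300/195 = 57.95.
p = 58 reproduces all three channels after rounding.

58%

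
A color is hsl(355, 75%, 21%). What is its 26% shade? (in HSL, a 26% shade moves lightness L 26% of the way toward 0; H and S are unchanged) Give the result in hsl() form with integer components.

hsl(355, 75%, 16%)

L moves 26% from 21 toward 0: 21 − 5.46 = 15.54 → 16.
H and S are unchanged.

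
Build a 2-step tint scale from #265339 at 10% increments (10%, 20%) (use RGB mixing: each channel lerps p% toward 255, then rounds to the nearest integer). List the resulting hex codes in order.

#265339 is rgb(38, 83, 57).
10%: (38 + 21.7 = 59.7→60, 83 + 17.2 = 100.2→100, 57 + 19.8 = 76.8→77) → #3C644D
20%: (38 + 43.4 = 81.4→81, 83 + 34.4 = 117.4→117, 57 + 39.6 = 96.6→97) → #517561

#3C644D, #517561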